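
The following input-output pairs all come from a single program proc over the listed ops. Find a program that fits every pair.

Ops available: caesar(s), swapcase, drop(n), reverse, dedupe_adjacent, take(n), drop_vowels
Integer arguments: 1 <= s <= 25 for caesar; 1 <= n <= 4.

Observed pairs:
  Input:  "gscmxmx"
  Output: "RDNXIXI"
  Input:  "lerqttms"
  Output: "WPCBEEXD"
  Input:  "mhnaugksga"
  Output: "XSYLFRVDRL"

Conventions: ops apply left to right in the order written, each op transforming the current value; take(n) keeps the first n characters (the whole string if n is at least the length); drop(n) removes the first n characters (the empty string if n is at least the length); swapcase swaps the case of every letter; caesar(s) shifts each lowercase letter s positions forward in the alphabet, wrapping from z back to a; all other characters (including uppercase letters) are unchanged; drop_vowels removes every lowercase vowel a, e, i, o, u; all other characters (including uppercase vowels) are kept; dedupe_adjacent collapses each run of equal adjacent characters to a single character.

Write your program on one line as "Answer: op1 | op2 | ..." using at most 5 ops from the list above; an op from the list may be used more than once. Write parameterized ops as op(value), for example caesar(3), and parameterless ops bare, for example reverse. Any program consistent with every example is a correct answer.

reverse | caesar(11) | reverse | swapcase

Check, running the answer program on each example:
  "gscmxmx" -> "xmxmcsg" -> "ixixndr" -> "rdnxixi" -> "RDNXIXI"
  "lerqttms" -> "smttqrel" -> "dxeebcpw" -> "wpcbeexd" -> "WPCBEEXD"
  "mhnaugksga" -> "agskguanhm" -> "lrdvrflysx" -> "xsylfrvdrl" -> "XSYLFRVDRL"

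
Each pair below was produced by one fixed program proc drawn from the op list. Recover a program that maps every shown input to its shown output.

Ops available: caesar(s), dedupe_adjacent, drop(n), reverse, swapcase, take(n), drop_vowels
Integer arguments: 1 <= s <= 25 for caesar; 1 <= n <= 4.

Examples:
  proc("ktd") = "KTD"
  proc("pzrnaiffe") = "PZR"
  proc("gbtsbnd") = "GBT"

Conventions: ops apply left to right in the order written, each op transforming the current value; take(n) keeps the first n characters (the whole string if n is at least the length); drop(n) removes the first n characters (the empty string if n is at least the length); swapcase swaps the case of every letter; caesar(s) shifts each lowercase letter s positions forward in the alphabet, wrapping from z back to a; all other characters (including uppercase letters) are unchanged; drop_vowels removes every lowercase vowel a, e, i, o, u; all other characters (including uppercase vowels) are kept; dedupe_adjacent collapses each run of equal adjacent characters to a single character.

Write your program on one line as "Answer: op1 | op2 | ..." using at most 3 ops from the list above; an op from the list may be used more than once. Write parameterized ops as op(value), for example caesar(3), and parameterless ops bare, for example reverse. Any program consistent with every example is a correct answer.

swapcase | take(3)

Check, running the answer program on each example:
  "ktd" -> "KTD" -> "KTD"
  "pzrnaiffe" -> "PZRNAIFFE" -> "PZR"
  "gbtsbnd" -> "GBTSBND" -> "GBT"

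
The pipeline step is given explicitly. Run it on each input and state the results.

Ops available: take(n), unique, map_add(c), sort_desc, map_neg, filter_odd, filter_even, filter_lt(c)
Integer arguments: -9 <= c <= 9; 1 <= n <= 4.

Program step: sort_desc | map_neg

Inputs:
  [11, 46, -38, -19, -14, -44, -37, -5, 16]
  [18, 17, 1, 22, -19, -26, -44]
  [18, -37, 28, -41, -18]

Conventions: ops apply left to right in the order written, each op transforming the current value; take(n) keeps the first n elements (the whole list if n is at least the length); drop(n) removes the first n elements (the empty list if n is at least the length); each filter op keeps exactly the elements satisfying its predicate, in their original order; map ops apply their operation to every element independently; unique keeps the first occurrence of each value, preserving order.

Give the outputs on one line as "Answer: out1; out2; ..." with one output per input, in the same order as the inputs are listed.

[-46, -16, -11, 5, 14, 19, 37, 38, 44]; [-22, -18, -17, -1, 19, 26, 44]; [-28, -18, 18, 37, 41]

Execution, op by op:
  [11, 46, -38, -19, -14, -44, -37, -5, 16] -> [46, 16, 11, -5, -14, -19, -37, -38, -44] -> [-46, -16, -11, 5, 14, 19, 37, 38, 44]
  [18, 17, 1, 22, -19, -26, -44] -> [22, 18, 17, 1, -19, -26, -44] -> [-22, -18, -17, -1, 19, 26, 44]
  [18, -37, 28, -41, -18] -> [28, 18, -18, -37, -41] -> [-28, -18, 18, 37, 41]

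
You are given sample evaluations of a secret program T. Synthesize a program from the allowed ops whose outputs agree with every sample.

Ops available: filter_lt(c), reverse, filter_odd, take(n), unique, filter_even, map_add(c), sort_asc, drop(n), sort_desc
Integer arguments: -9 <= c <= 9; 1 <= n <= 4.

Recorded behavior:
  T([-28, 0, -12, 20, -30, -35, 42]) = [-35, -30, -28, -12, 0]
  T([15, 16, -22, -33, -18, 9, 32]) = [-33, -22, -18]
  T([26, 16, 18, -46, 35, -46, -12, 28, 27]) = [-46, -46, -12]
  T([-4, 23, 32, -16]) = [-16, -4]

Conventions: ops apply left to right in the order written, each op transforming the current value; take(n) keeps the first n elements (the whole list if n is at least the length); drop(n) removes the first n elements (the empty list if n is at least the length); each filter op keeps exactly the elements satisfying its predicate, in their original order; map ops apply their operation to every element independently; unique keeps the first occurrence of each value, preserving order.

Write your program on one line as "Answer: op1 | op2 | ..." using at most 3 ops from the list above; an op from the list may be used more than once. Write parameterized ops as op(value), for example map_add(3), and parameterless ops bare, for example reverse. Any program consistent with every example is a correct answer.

sort_desc | filter_lt(8) | sort_asc

Check, running the answer program on each example:
  [-28, 0, -12, 20, -30, -35, 42] -> [42, 20, 0, -12, -28, -30, -35] -> [0, -12, -28, -30, -35] -> [-35, -30, -28, -12, 0]
  [15, 16, -22, -33, -18, 9, 32] -> [32, 16, 15, 9, -18, -22, -33] -> [-18, -22, -33] -> [-33, -22, -18]
  [26, 16, 18, -46, 35, -46, -12, 28, 27] -> [35, 28, 27, 26, 18, 16, -12, -46, -46] -> [-12, -46, -46] -> [-46, -46, -12]
  [-4, 23, 32, -16] -> [32, 23, -4, -16] -> [-4, -16] -> [-16, -4]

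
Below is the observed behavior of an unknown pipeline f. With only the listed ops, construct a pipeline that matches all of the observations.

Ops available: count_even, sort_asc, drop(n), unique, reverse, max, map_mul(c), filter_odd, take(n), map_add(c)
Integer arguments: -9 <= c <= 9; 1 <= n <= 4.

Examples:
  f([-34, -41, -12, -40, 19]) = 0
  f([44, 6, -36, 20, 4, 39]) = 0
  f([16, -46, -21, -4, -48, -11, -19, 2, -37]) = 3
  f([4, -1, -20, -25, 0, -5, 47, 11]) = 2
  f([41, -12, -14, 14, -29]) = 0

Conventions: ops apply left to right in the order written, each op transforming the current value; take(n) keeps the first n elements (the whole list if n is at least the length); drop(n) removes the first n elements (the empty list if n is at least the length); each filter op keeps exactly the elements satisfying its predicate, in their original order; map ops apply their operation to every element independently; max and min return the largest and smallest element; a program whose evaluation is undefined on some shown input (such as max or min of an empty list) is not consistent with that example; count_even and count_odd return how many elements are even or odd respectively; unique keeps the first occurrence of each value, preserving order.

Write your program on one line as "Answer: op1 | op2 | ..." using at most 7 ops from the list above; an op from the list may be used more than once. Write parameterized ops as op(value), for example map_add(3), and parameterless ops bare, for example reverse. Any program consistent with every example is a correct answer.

drop(4) | drop(2) | map_mul(8) | reverse | sort_asc | count_even

Check, running the answer program on each example:
  [-34, -41, -12, -40, 19] -> [19] -> [] -> [] -> [] -> [] -> 0
  [44, 6, -36, 20, 4, 39] -> [4, 39] -> [] -> [] -> [] -> [] -> 0
  [16, -46, -21, -4, -48, -11, -19, 2, -37] -> [-48, -11, -19, 2, -37] -> [-19, 2, -37] -> [-152, 16, -296] -> [-296, 16, -152] -> [-296, -152, 16] -> 3
  [4, -1, -20, -25, 0, -5, 47, 11] -> [0, -5, 47, 11] -> [47, 11] -> [376, 88] -> [88, 376] -> [88, 376] -> 2
  [41, -12, -14, 14, -29] -> [-29] -> [] -> [] -> [] -> [] -> 0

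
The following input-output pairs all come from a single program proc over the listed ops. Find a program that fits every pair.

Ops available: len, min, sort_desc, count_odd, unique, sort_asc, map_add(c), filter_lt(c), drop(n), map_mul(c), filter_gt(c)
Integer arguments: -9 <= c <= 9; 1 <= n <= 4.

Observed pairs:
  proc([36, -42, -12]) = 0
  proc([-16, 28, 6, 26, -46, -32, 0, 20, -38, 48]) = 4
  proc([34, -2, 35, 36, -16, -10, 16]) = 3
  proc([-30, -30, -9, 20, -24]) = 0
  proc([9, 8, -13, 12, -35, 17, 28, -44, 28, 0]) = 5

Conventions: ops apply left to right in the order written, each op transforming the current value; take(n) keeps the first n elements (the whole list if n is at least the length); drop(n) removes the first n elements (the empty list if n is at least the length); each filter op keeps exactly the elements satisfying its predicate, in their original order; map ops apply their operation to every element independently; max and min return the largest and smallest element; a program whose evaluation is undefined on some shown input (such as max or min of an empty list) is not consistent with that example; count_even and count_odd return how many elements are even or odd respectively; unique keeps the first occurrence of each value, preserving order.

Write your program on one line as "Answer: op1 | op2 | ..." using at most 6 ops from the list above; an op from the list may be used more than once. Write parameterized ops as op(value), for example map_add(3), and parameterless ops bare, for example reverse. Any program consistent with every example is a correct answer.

sort_asc | filter_gt(-1) | drop(1) | filter_gt(8) | map_add(6) | len

Check, running the answer program on each example:
  [36, -42, -12] -> [-42, -12, 36] -> [36] -> [] -> [] -> [] -> 0
  [-16, 28, 6, 26, -46, -32, 0, 20, -38, 48] -> [-46, -38, -32, -16, 0, 6, 20, 26, 28, 48] -> [0, 6, 20, 26, 28, 48] -> [6, 20, 26, 28, 48] -> [20, 26, 28, 48] -> [26, 32, 34, 54] -> 4
  [34, -2, 35, 36, -16, -10, 16] -> [-16, -10, -2, 16, 34, 35, 36] -> [16, 34, 35, 36] -> [34, 35, 36] -> [34, 35, 36] -> [40, 41, 42] -> 3
  [-30, -30, -9, 20, -24] -> [-30, -30, -24, -9, 20] -> [20] -> [] -> [] -> [] -> 0
  [9, 8, -13, 12, -35, 17, 28, -44, 28, 0] -> [-44, -35, -13, 0, 8, 9, 12, 17, 28, 28] -> [0, 8, 9, 12, 17, 28, 28] -> [8, 9, 12, 17, 28, 28] -> [9, 12, 17, 28, 28] -> [15, 18, 23, 34, 34] -> 5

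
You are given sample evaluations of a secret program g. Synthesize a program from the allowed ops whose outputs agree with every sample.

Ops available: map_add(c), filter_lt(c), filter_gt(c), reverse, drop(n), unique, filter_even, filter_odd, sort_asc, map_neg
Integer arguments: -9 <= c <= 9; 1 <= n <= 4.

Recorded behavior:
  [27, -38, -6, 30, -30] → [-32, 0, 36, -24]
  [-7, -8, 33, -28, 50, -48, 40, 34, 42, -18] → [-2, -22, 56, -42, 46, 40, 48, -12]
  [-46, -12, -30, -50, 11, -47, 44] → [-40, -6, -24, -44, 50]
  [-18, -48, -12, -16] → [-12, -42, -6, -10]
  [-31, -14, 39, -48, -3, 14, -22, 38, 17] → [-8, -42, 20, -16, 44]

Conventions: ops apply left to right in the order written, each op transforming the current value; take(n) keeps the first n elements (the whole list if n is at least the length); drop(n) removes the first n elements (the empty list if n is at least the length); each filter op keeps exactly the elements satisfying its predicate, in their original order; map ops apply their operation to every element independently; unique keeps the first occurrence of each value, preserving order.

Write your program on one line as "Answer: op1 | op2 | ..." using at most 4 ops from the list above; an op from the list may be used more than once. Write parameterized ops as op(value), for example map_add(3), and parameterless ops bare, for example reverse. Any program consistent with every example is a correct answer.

map_add(-4) | map_add(2) | map_add(8) | filter_even

Check, running the answer program on each example:
  [27, -38, -6, 30, -30] -> [23, -42, -10, 26, -34] -> [25, -40, -8, 28, -32] -> [33, -32, 0, 36, -24] -> [-32, 0, 36, -24]
  [-7, -8, 33, -28, 50, -48, 40, 34, 42, -18] -> [-11, -12, 29, -32, 46, -52, 36, 30, 38, -22] -> [-9, -10, 31, -30, 48, -50, 38, 32, 40, -20] -> [-1, -2, 39, -22, 56, -42, 46, 40, 48, -12] -> [-2, -22, 56, -42, 46, 40, 48, -12]
  [-46, -12, -30, -50, 11, -47, 44] -> [-50, -16, -34, -54, 7, -51, 40] -> [-48, -14, -32, -52, 9, -49, 42] -> [-40, -6, -24, -44, 17, -41, 50] -> [-40, -6, -24, -44, 50]
  [-18, -48, -12, -16] -> [-22, -52, -16, -20] -> [-20, -50, -14, -18] -> [-12, -42, -6, -10] -> [-12, -42, -6, -10]
  [-31, -14, 39, -48, -3, 14, -22, 38, 17] -> [-35, -18, 35, -52, -7, 10, -26, 34, 13] -> [-33, -16, 37, -50, -5, 12, -24, 36, 15] -> [-25, -8, 45, -42, 3, 20, -16, 44, 23] -> [-8, -42, 20, -16, 44]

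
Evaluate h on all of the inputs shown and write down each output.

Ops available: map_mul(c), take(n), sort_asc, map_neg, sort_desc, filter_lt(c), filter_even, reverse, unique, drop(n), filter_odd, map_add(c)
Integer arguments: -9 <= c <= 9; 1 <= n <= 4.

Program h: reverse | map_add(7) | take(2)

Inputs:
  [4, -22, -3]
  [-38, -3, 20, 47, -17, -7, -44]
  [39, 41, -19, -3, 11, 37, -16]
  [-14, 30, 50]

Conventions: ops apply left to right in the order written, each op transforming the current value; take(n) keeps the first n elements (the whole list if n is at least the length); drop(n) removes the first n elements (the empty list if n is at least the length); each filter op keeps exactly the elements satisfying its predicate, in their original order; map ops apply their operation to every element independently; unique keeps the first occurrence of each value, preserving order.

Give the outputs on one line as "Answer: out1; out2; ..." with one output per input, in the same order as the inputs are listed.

Execution, op by op:
  [4, -22, -3] -> [-3, -22, 4] -> [4, -15, 11] -> [4, -15]
  [-38, -3, 20, 47, -17, -7, -44] -> [-44, -7, -17, 47, 20, -3, -38] -> [-37, 0, -10, 54, 27, 4, -31] -> [-37, 0]
  [39, 41, -19, -3, 11, 37, -16] -> [-16, 37, 11, -3, -19, 41, 39] -> [-9, 44, 18, 4, -12, 48, 46] -> [-9, 44]
  [-14, 30, 50] -> [50, 30, -14] -> [57, 37, -7] -> [57, 37]

[4, -15]; [-37, 0]; [-9, 44]; [57, 37]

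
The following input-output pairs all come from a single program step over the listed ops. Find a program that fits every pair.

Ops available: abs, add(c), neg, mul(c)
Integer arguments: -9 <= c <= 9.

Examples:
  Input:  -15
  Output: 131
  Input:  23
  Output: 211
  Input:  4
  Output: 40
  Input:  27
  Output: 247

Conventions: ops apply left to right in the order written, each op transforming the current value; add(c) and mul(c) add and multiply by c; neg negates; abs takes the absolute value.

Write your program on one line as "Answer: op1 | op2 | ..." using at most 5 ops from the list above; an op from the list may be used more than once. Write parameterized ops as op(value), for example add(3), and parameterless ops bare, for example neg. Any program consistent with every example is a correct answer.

neg | mul(-9) | add(4) | abs

Check, running the answer program on each example:
  -15 -> 15 -> -135 -> -131 -> 131
  23 -> -23 -> 207 -> 211 -> 211
  4 -> -4 -> 36 -> 40 -> 40
  27 -> -27 -> 243 -> 247 -> 247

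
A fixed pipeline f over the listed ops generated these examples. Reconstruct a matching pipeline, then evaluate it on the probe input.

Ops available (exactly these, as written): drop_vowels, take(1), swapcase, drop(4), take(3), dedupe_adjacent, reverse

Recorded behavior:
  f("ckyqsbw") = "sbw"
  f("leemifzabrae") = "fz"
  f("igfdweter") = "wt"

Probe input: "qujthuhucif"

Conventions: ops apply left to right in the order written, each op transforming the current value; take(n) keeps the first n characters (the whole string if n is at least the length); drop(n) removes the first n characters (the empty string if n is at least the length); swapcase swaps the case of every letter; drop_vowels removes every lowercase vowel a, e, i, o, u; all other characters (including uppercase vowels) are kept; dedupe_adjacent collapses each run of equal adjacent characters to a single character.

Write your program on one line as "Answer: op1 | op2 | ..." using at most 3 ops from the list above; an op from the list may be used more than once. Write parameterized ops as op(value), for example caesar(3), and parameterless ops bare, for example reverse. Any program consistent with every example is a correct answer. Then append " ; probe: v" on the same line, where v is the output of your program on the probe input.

drop(4) | take(3) | drop_vowels ; probe: "hh"

Check, running the answer program on each example:
  "ckyqsbw" -> "sbw" -> "sbw" -> "sbw"
  "leemifzabrae" -> "ifzabrae" -> "ifz" -> "fz"
  "igfdweter" -> "weter" -> "wet" -> "wt"
  probe: "qujthuhucif" -> "huhucif" -> "huh" -> "hh"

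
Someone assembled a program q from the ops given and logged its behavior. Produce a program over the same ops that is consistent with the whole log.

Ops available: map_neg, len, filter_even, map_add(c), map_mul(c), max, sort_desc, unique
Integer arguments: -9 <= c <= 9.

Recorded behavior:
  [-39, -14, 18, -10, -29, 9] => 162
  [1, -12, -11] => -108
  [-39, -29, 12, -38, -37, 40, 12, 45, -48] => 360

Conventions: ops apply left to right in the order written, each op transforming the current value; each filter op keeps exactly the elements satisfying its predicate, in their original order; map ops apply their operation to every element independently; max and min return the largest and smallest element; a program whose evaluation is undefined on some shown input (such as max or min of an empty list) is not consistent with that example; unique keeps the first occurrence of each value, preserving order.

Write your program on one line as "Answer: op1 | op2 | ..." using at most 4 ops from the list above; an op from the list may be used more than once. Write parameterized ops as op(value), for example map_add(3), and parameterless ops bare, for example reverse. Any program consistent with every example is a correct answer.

unique | map_mul(9) | filter_even | max

Check, running the answer program on each example:
  [-39, -14, 18, -10, -29, 9] -> [-39, -14, 18, -10, -29, 9] -> [-351, -126, 162, -90, -261, 81] -> [-126, 162, -90] -> 162
  [1, -12, -11] -> [1, -12, -11] -> [9, -108, -99] -> [-108] -> -108
  [-39, -29, 12, -38, -37, 40, 12, 45, -48] -> [-39, -29, 12, -38, -37, 40, 45, -48] -> [-351, -261, 108, -342, -333, 360, 405, -432] -> [108, -342, 360, -432] -> 360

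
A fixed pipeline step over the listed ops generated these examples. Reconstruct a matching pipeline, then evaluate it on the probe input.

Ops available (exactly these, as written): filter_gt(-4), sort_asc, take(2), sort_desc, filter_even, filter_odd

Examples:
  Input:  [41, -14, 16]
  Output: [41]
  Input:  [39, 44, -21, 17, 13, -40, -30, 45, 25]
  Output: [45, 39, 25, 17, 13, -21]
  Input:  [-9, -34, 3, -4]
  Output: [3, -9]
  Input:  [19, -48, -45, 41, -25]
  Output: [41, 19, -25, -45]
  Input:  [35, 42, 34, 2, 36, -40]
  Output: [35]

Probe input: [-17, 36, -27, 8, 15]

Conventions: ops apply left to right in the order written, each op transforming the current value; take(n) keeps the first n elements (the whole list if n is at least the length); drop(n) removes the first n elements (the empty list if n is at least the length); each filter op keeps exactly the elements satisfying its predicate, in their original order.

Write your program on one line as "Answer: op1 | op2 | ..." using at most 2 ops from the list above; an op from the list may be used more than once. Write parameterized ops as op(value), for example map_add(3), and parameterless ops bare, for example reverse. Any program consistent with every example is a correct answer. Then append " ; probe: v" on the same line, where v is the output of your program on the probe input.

sort_desc | filter_odd ; probe: [15, -17, -27]

Check, running the answer program on each example:
  [41, -14, 16] -> [41, 16, -14] -> [41]
  [39, 44, -21, 17, 13, -40, -30, 45, 25] -> [45, 44, 39, 25, 17, 13, -21, -30, -40] -> [45, 39, 25, 17, 13, -21]
  [-9, -34, 3, -4] -> [3, -4, -9, -34] -> [3, -9]
  [19, -48, -45, 41, -25] -> [41, 19, -25, -45, -48] -> [41, 19, -25, -45]
  [35, 42, 34, 2, 36, -40] -> [42, 36, 35, 34, 2, -40] -> [35]
  probe: [-17, 36, -27, 8, 15] -> [36, 15, 8, -17, -27] -> [15, -17, -27]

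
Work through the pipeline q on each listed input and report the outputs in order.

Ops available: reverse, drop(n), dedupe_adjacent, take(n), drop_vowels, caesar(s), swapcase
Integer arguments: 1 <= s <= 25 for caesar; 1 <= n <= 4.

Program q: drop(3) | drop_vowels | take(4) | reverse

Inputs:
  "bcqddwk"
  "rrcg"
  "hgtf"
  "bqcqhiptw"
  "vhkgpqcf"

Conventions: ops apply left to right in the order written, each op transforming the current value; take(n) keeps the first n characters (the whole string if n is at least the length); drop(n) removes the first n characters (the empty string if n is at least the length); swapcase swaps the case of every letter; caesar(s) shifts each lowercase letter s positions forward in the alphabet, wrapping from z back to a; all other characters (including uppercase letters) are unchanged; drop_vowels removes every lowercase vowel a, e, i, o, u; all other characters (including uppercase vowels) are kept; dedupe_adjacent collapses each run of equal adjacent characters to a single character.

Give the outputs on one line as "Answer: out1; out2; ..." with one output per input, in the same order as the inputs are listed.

Execution, op by op:
  "bcqddwk" -> "ddwk" -> "ddwk" -> "ddwk" -> "kwdd"
  "rrcg" -> "g" -> "g" -> "g" -> "g"
  "hgtf" -> "f" -> "f" -> "f" -> "f"
  "bqcqhiptw" -> "qhiptw" -> "qhptw" -> "qhpt" -> "tphq"
  "vhkgpqcf" -> "gpqcf" -> "gpqcf" -> "gpqc" -> "cqpg"

"kwdd"; "g"; "f"; "tphq"; "cqpg"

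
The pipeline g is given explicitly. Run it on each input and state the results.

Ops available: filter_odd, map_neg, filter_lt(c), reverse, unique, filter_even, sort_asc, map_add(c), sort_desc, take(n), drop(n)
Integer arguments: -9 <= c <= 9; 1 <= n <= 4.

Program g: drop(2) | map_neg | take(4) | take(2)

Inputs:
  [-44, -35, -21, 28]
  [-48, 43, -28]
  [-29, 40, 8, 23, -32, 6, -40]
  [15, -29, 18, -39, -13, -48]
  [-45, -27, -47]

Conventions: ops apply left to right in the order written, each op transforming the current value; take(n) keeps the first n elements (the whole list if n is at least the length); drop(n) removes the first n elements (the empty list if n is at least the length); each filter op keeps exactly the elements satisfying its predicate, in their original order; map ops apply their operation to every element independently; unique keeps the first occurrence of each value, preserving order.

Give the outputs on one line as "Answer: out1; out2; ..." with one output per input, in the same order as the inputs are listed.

[21, -28]; [28]; [-8, -23]; [-18, 39]; [47]

Execution, op by op:
  [-44, -35, -21, 28] -> [-21, 28] -> [21, -28] -> [21, -28] -> [21, -28]
  [-48, 43, -28] -> [-28] -> [28] -> [28] -> [28]
  [-29, 40, 8, 23, -32, 6, -40] -> [8, 23, -32, 6, -40] -> [-8, -23, 32, -6, 40] -> [-8, -23, 32, -6] -> [-8, -23]
  [15, -29, 18, -39, -13, -48] -> [18, -39, -13, -48] -> [-18, 39, 13, 48] -> [-18, 39, 13, 48] -> [-18, 39]
  [-45, -27, -47] -> [-47] -> [47] -> [47] -> [47]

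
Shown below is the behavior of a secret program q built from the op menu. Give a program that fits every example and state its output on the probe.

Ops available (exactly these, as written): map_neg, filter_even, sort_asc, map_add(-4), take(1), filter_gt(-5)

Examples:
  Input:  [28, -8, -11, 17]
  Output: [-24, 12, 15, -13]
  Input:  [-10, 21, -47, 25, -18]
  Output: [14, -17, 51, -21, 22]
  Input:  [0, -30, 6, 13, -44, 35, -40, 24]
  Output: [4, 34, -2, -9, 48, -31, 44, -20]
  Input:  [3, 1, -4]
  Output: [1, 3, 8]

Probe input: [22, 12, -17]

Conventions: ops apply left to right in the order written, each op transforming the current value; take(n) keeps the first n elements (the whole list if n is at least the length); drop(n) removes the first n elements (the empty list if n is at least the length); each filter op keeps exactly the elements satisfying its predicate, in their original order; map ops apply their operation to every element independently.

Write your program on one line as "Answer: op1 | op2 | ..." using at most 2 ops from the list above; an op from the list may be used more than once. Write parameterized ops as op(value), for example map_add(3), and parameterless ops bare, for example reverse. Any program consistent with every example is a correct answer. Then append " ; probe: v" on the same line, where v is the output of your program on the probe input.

map_add(-4) | map_neg ; probe: [-18, -8, 21]

Check, running the answer program on each example:
  [28, -8, -11, 17] -> [24, -12, -15, 13] -> [-24, 12, 15, -13]
  [-10, 21, -47, 25, -18] -> [-14, 17, -51, 21, -22] -> [14, -17, 51, -21, 22]
  [0, -30, 6, 13, -44, 35, -40, 24] -> [-4, -34, 2, 9, -48, 31, -44, 20] -> [4, 34, -2, -9, 48, -31, 44, -20]
  [3, 1, -4] -> [-1, -3, -8] -> [1, 3, 8]
  probe: [22, 12, -17] -> [18, 8, -21] -> [-18, -8, 21]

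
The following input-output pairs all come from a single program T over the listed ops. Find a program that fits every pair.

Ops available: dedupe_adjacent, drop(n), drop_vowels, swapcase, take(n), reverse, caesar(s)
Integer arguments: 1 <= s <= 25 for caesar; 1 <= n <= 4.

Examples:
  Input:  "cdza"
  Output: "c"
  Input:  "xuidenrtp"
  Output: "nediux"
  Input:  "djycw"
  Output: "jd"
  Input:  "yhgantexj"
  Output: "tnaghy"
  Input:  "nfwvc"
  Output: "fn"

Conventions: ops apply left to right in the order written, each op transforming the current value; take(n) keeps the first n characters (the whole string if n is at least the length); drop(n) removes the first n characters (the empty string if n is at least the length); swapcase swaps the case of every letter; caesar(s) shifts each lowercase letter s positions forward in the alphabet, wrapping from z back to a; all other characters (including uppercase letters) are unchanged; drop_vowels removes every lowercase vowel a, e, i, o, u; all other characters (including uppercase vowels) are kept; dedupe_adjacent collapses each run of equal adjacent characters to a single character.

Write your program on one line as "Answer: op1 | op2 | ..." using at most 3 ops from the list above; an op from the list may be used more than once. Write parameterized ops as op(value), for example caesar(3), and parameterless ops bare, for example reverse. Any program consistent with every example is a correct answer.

reverse | drop(3)

Check, running the answer program on each example:
  "cdza" -> "azdc" -> "c"
  "xuidenrtp" -> "ptrnediux" -> "nediux"
  "djycw" -> "wcyjd" -> "jd"
  "yhgantexj" -> "jxetnaghy" -> "tnaghy"
  "nfwvc" -> "cvwfn" -> "fn"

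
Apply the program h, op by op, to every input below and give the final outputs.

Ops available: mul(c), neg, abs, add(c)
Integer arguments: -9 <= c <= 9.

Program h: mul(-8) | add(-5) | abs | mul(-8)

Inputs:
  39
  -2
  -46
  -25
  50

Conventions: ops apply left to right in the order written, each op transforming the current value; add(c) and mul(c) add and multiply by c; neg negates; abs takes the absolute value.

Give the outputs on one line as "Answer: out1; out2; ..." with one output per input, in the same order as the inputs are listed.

Execution, op by op:
  39 -> -312 -> -317 -> 317 -> -2536
  -2 -> 16 -> 11 -> 11 -> -88
  -46 -> 368 -> 363 -> 363 -> -2904
  -25 -> 200 -> 195 -> 195 -> -1560
  50 -> -400 -> -405 -> 405 -> -3240

-2536; -88; -2904; -1560; -3240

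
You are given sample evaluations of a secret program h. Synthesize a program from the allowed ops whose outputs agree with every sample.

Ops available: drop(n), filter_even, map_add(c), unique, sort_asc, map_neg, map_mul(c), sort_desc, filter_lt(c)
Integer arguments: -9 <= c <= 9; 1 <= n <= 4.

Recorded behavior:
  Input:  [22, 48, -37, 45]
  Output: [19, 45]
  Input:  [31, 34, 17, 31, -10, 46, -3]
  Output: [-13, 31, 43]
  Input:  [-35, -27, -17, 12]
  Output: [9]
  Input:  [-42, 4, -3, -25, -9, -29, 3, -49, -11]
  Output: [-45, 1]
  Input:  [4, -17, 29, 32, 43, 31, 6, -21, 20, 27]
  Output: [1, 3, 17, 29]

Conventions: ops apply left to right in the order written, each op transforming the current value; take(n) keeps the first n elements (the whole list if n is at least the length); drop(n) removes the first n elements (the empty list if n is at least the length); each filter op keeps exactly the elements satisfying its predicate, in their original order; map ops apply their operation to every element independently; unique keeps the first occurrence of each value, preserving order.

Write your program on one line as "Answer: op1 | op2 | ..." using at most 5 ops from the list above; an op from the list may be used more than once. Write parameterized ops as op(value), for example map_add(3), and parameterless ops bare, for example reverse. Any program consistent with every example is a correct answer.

map_neg | filter_even | map_neg | sort_asc | map_add(-3)

Check, running the answer program on each example:
  [22, 48, -37, 45] -> [-22, -48, 37, -45] -> [-22, -48] -> [22, 48] -> [22, 48] -> [19, 45]
  [31, 34, 17, 31, -10, 46, -3] -> [-31, -34, -17, -31, 10, -46, 3] -> [-34, 10, -46] -> [34, -10, 46] -> [-10, 34, 46] -> [-13, 31, 43]
  [-35, -27, -17, 12] -> [35, 27, 17, -12] -> [-12] -> [12] -> [12] -> [9]
  [-42, 4, -3, -25, -9, -29, 3, -49, -11] -> [42, -4, 3, 25, 9, 29, -3, 49, 11] -> [42, -4] -> [-42, 4] -> [-42, 4] -> [-45, 1]
  [4, -17, 29, 32, 43, 31, 6, -21, 20, 27] -> [-4, 17, -29, -32, -43, -31, -6, 21, -20, -27] -> [-4, -32, -6, -20] -> [4, 32, 6, 20] -> [4, 6, 20, 32] -> [1, 3, 17, 29]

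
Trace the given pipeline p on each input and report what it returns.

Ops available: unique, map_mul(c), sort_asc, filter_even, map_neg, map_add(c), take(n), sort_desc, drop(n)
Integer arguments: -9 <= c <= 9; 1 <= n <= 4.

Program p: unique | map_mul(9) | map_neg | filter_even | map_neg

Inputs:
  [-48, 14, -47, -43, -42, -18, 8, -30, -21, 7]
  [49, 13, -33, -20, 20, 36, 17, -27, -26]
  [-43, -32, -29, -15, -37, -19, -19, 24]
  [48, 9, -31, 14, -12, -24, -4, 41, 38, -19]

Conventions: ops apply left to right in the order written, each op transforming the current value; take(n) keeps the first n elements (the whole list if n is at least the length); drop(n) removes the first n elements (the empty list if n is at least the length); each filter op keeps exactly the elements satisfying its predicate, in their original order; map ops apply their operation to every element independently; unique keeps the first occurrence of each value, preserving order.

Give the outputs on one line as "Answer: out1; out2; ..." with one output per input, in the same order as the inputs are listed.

Execution, op by op:
  [-48, 14, -47, -43, -42, -18, 8, -30, -21, 7] -> [-48, 14, -47, -43, -42, -18, 8, -30, -21, 7] -> [-432, 126, -423, -387, -378, -162, 72, -270, -189, 63] -> [432, -126, 423, 387, 378, 162, -72, 270, 189, -63] -> [432, -126, 378, 162, -72, 270] -> [-432, 126, -378, -162, 72, -270]
  [49, 13, -33, -20, 20, 36, 17, -27, -26] -> [49, 13, -33, -20, 20, 36, 17, -27, -26] -> [441, 117, -297, -180, 180, 324, 153, -243, -234] -> [-441, -117, 297, 180, -180, -324, -153, 243, 234] -> [180, -180, -324, 234] -> [-180, 180, 324, -234]
  [-43, -32, -29, -15, -37, -19, -19, 24] -> [-43, -32, -29, -15, -37, -19, 24] -> [-387, -288, -261, -135, -333, -171, 216] -> [387, 288, 261, 135, 333, 171, -216] -> [288, -216] -> [-288, 216]
  [48, 9, -31, 14, -12, -24, -4, 41, 38, -19] -> [48, 9, -31, 14, -12, -24, -4, 41, 38, -19] -> [432, 81, -279, 126, -108, -216, -36, 369, 342, -171] -> [-432, -81, 279, -126, 108, 216, 36, -369, -342, 171] -> [-432, -126, 108, 216, 36, -342] -> [432, 126, -108, -216, -36, 342]

[-432, 126, -378, -162, 72, -270]; [-180, 180, 324, -234]; [-288, 216]; [432, 126, -108, -216, -36, 342]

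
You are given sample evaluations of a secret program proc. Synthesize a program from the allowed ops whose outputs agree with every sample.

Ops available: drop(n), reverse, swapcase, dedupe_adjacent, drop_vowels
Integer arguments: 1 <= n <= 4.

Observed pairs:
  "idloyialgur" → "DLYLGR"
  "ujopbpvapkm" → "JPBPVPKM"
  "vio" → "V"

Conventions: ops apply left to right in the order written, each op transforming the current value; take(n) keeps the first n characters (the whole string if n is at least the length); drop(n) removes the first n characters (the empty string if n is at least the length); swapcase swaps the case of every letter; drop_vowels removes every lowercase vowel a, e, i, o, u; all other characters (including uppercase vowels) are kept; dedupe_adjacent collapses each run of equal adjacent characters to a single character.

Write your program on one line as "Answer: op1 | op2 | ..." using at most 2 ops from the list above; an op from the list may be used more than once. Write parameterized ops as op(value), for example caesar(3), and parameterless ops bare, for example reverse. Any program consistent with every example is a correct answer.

drop_vowels | swapcase

Check, running the answer program on each example:
  "idloyialgur" -> "dlylgr" -> "DLYLGR"
  "ujopbpvapkm" -> "jpbpvpkm" -> "JPBPVPKM"
  "vio" -> "v" -> "V"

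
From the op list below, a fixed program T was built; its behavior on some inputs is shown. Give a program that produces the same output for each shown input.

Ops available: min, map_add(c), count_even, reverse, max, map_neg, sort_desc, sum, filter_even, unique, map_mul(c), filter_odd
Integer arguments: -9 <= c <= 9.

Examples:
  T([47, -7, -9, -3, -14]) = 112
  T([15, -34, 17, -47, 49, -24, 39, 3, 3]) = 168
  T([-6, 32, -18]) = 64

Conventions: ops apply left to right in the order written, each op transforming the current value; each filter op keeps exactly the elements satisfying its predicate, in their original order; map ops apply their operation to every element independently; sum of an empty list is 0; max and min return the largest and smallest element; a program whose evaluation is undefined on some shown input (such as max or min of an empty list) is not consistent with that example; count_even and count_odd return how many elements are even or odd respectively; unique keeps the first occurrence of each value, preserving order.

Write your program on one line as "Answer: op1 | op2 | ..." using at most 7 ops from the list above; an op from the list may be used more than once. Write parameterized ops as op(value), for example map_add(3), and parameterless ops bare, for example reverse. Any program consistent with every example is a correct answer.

map_neg | reverse | map_mul(-4) | map_neg | map_mul(-2) | sum

Check, running the answer program on each example:
  [47, -7, -9, -3, -14] -> [-47, 7, 9, 3, 14] -> [14, 3, 9, 7, -47] -> [-56, -12, -36, -28, 188] -> [56, 12, 36, 28, -188] -> [-112, -24, -72, -56, 376] -> 112
  [15, -34, 17, -47, 49, -24, 39, 3, 3] -> [-15, 34, -17, 47, -49, 24, -39, -3, -3] -> [-3, -3, -39, 24, -49, 47, -17, 34, -15] -> [12, 12, 156, -96, 196, -188, 68, -136, 60] -> [-12, -12, -156, 96, -196, 188, -68, 136, -60] -> [24, 24, 312, -192, 392, -376, 136, -272, 120] -> 168
  [-6, 32, -18] -> [6, -32, 18] -> [18, -32, 6] -> [-72, 128, -24] -> [72, -128, 24] -> [-144, 256, -48] -> 64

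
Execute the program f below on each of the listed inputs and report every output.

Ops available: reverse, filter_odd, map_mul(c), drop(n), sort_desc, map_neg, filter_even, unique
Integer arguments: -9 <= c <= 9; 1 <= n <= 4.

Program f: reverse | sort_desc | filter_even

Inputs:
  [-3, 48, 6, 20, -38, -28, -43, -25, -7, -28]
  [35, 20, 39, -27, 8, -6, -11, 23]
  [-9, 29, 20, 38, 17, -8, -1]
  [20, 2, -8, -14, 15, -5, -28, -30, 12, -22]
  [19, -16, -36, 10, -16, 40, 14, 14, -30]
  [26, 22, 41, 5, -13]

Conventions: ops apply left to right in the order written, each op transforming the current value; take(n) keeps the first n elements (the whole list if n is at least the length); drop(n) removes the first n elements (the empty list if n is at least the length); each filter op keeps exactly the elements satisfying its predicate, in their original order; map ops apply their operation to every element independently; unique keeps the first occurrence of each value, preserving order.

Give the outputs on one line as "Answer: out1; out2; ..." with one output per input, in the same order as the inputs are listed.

Execution, op by op:
  [-3, 48, 6, 20, -38, -28, -43, -25, -7, -28] -> [-28, -7, -25, -43, -28, -38, 20, 6, 48, -3] -> [48, 20, 6, -3, -7, -25, -28, -28, -38, -43] -> [48, 20, 6, -28, -28, -38]
  [35, 20, 39, -27, 8, -6, -11, 23] -> [23, -11, -6, 8, -27, 39, 20, 35] -> [39, 35, 23, 20, 8, -6, -11, -27] -> [20, 8, -6]
  [-9, 29, 20, 38, 17, -8, -1] -> [-1, -8, 17, 38, 20, 29, -9] -> [38, 29, 20, 17, -1, -8, -9] -> [38, 20, -8]
  [20, 2, -8, -14, 15, -5, -28, -30, 12, -22] -> [-22, 12, -30, -28, -5, 15, -14, -8, 2, 20] -> [20, 15, 12, 2, -5, -8, -14, -22, -28, -30] -> [20, 12, 2, -8, -14, -22, -28, -30]
  [19, -16, -36, 10, -16, 40, 14, 14, -30] -> [-30, 14, 14, 40, -16, 10, -36, -16, 19] -> [40, 19, 14, 14, 10, -16, -16, -30, -36] -> [40, 14, 14, 10, -16, -16, -30, -36]
  [26, 22, 41, 5, -13] -> [-13, 5, 41, 22, 26] -> [41, 26, 22, 5, -13] -> [26, 22]

[48, 20, 6, -28, -28, -38]; [20, 8, -6]; [38, 20, -8]; [20, 12, 2, -8, -14, -22, -28, -30]; [40, 14, 14, 10, -16, -16, -30, -36]; [26, 22]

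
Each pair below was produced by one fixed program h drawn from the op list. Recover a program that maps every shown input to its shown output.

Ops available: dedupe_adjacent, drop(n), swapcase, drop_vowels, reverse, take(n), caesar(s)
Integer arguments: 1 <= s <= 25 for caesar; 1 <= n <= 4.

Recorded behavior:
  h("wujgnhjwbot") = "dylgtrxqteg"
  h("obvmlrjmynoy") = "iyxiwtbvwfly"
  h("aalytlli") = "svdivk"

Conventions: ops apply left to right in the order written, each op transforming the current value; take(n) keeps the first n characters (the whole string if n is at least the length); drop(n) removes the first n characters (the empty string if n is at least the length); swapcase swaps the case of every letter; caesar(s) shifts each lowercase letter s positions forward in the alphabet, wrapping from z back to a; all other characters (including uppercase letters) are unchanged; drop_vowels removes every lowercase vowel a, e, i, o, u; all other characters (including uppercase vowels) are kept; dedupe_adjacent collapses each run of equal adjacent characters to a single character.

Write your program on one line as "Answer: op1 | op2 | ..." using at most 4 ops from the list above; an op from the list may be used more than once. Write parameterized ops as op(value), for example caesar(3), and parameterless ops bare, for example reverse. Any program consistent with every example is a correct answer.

dedupe_adjacent | caesar(21) | reverse | caesar(15)

Check, running the answer program on each example:
  "wujgnhjwbot" -> "wujgnhjwbot" -> "rpebicerwjo" -> "ojwrecibepr" -> "dylgtrxqteg"
  "obvmlrjmynoy" -> "obvmlrjmynoy" -> "jwqhgmehtijt" -> "tjithemghqwj" -> "iyxiwtbvwfly"
  "aalytlli" -> "alytli" -> "vgtogd" -> "dgotgv" -> "svdivk"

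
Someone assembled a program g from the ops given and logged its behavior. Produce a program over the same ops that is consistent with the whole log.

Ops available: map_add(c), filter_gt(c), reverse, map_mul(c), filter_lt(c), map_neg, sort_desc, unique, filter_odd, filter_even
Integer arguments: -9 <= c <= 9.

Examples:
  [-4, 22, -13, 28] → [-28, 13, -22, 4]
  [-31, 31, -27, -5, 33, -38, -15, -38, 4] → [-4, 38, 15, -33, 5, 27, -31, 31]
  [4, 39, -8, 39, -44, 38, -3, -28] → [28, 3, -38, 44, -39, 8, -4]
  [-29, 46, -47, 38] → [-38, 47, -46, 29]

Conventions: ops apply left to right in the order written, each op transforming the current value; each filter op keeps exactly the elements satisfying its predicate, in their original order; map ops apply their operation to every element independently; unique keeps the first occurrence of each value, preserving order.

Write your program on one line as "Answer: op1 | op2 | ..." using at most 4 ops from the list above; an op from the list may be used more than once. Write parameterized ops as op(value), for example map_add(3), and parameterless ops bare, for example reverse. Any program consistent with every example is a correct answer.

map_neg | reverse | unique

Check, running the answer program on each example:
  [-4, 22, -13, 28] -> [4, -22, 13, -28] -> [-28, 13, -22, 4] -> [-28, 13, -22, 4]
  [-31, 31, -27, -5, 33, -38, -15, -38, 4] -> [31, -31, 27, 5, -33, 38, 15, 38, -4] -> [-4, 38, 15, 38, -33, 5, 27, -31, 31] -> [-4, 38, 15, -33, 5, 27, -31, 31]
  [4, 39, -8, 39, -44, 38, -3, -28] -> [-4, -39, 8, -39, 44, -38, 3, 28] -> [28, 3, -38, 44, -39, 8, -39, -4] -> [28, 3, -38, 44, -39, 8, -4]
  [-29, 46, -47, 38] -> [29, -46, 47, -38] -> [-38, 47, -46, 29] -> [-38, 47, -46, 29]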